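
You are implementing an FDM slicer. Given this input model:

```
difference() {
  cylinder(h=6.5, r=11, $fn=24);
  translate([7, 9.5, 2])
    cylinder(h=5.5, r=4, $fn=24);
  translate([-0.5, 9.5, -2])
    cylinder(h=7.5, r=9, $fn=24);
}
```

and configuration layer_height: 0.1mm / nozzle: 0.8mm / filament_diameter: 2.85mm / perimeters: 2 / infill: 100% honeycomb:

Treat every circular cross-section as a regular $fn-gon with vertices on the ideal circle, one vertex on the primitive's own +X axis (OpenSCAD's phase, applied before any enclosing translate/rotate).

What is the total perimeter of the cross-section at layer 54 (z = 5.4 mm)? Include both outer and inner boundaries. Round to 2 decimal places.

At z = 5.4 mm: the r=11 cylinder contributes a regular 24-gon of circumradius 11 (perimeter = 2·24·11.000·sin(180°/24) = 68.92 mm); the r=4 cylinder at (7, 9.5) gives a regular 24-gon of circumradius 4 (constant along its height) (perimeter = 2·24·4.000·sin(180°/24) = 25.06 mm); the cylinder at (-0.5, 9.5): section is a regular 24-gon, circumradius r=9 (perimeter = 2·24·9.000·sin(180°/24) = 56.39 mm); Taking the first minus the rest: starting from the r=11 cylinder, the r=4 cylinder at (7, 9.5) partially overlaps it — only the 16.32 mm² overlap (of its 49.69 mm²) is removed, clipping the outline; the r=9 cylinder at (-0.5, 9.5) partially overlaps it — only the 112.24 mm² overlap (of its 251.57 mm²) is removed, clipping the outline — boundary = 70.32 mm. Overall, the cross-section is a single solid region. Total boundary length (outer) = 70.32 mm.

70.32 mm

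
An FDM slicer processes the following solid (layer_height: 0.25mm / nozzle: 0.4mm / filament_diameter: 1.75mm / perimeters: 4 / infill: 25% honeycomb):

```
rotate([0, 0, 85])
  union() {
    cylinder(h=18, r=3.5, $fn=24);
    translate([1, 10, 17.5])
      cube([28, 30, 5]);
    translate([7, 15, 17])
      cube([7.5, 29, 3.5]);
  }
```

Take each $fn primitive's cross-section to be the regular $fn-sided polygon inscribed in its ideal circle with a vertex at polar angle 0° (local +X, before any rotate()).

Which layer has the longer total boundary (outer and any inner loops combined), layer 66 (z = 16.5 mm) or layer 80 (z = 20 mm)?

layer 80 (z = 20 mm)

Layer 66 (z = 16.5): the r=3.5 cylinder contributes a regular 24-gon of circumradius 3.5 (perimeter = 2·24·3.500·sin(180°/24) = 21.93 mm); the cube at (1, 10) does not reach this height (z outside [17.5, 22.5]); the cube at (7, 15) is not intersected at this z (z outside [17, 20.5]); Taking the union: only the r=3.5 cylinder is present, so the union is just that shape — boundary = 21.93 mm; (rotated 85° about Z; rotation is an isometry so areas/perimeters/island counts are preserved). So its perimeter = 21.93 mm. Layer 80 (z = 20): the cylinder is absent (z outside [0, 18]); the cube at (1, 10) is present — its section is the full 28×30 rectangle (perimeter 116.00 mm); the cube at (7, 15) (footprint 7.5×29) is included at this height (perimeter 73.00 mm); Merging all regions: the regions partially overlap (shared area 187.50 mm²), so the edge portions inside another operand are dropped and the merged outline is re-measured after clipping — boundary = 124.00 mm; (whole slice rotated 85° about Z — lengths, areas and connectivity unchanged). So its perimeter = 124.00 mm. Layer 80 is larger (124.00 vs 21.93 mm).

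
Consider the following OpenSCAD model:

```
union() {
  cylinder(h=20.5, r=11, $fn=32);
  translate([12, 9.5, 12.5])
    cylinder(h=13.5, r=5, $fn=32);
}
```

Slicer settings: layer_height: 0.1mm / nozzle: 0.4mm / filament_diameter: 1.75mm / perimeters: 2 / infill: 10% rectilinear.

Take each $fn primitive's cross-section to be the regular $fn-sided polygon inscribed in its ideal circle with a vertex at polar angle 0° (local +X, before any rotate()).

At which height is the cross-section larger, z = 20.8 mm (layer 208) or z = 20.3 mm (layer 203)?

layer 203 (z = 20.3 mm)

Layer 208 (z = 20.8): the cylinder is not intersected at this z (z outside [0, 20.5]); the cylinder at (12, 9.5): section is a regular 32-gon, circumradius r=5 (area = (32/2)·5.000²·sin(360°/32) = 78.04 mm²); Merging all regions: only the r=5 cylinder at (12, 9.5) is present, so the union is just that shape — area = 78.04 mm². So its area = 78.04 mm². Layer 203 (z = 20.3): the r=11 cylinder contributes a regular 32-gon of circumradius 11 (area = (32/2)·11.000²·sin(360°/32) = 377.69 mm²); the r=5 cylinder at (12, 9.5) contributes a regular 32-gon of circumradius 5 (area = (32/2)·5.000²·sin(360°/32) = 78.04 mm²); Combining (union): the regions partially overlap — summed areas 455.73 mm² minus the doubly-counted overlap 1.78 mm² gives 453.95 mm² — area = 453.95 mm². So its area = 453.95 mm². Layer 203 is larger (453.95 vs 78.04 mm²).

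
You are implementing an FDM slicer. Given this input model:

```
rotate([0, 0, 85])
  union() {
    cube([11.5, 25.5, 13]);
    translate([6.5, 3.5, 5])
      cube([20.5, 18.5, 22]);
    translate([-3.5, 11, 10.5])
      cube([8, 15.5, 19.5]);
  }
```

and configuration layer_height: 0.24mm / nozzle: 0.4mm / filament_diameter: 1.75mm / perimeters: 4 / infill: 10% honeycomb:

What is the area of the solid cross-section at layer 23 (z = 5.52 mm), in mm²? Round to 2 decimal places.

At z = 5.52 mm: the 11.5×25.5 cube contributes its full rectangle (area 293.25 mm²); the 20.5×18.5 cube at (6.5, 3.5) contributes its full rectangle (area 379.25 mm²); the cube at (-3.5, 11) does not reach this height (z outside [10.5, 30]); Merging all regions: the regions partially overlap — summed areas 672.50 mm² minus the doubly-counted overlap 92.50 mm² gives 580.00 mm² — area = 580.00 mm²; (rotated 85° about Z; rotation is an isometry so areas/perimeters/island counts are preserved). Overall, the cross-section is a single solid region. Net area = 580.00 mm².

580.00 mm²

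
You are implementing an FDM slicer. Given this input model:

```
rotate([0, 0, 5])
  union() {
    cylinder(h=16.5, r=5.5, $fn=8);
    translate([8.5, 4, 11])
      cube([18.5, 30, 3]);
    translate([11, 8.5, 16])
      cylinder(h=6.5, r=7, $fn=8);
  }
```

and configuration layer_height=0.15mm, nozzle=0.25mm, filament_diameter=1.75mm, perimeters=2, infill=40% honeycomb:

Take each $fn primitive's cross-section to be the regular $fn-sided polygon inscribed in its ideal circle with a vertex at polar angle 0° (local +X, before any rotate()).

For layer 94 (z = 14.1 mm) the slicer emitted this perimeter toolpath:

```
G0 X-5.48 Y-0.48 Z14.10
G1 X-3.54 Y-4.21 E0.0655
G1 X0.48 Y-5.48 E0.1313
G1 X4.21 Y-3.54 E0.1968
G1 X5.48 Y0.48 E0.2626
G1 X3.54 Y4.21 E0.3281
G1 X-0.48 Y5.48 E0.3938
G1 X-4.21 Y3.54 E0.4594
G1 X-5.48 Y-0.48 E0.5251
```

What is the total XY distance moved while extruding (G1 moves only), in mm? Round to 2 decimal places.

33.68 mm

Sum the Euclidean lengths of each G1 segment: total = 33.68 mm.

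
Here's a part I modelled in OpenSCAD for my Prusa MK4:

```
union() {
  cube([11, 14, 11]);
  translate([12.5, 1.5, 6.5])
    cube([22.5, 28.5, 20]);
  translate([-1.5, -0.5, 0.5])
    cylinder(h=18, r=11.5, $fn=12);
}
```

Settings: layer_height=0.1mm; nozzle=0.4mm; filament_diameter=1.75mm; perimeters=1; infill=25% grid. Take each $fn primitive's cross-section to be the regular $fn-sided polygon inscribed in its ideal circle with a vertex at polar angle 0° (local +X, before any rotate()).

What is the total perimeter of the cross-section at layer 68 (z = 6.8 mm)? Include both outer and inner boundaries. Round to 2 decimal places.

187.18 mm

At z = 6.8 mm: the 11×14 cube contributes its full rectangle (perimeter 50.00 mm); the 22.5×28.5 cube at (12.5, 1.5) contributes its full rectangle (perimeter 102.00 mm); the r=11.5 cylinder at (-1.5, -0.5) contributes a regular 12-gon of circumradius 11.5 (perimeter = 2·12·11.500·sin(180°/12) = 71.43 mm); Taking the union: the regions partially overlap (shared area 77.27 mm²), so the edge portions inside another operand are dropped and the merged outline is re-measured after clipping — boundary = 187.18 mm. Overall, the cross-section has 2 separate islands. Total boundary length (outer) = 187.18 mm.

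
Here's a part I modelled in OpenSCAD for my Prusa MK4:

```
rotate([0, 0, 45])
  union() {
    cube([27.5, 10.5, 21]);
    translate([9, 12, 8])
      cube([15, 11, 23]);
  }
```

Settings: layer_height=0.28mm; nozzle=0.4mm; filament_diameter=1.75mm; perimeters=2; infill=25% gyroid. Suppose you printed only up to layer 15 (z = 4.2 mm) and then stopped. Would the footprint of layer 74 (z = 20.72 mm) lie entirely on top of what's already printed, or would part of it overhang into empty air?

part overhangs

Compare the two slices. At z = 4.2: the 27.5×10.5 cube contributes its full rectangle (area 288.75 mm²); the cube at (9, 12) does not reach this height (z outside [8, 31]); Taking the union: only the 27.5×10.5 cube is present, so the union is just that shape — area = 288.75 mm²; (rotated 45° about Z; rotation is an isometry so areas/perimeters/island counts are preserved). At z = 20.72: the 27.5×10.5 cube contributes its full rectangle (area 288.75 mm²); the cube at (9, 12) (footprint 15×11) is included at this height (area 165.00 mm²); Combining (union): the 2 present regions are separate (no shared area or edge), so areas and boundary lengths simply add and each stays a separate island — area = 453.75 mm²; (whole slice rotated 45° about Z — lengths, areas and connectivity unchanged). Checking containment: at z = 20.72 the cross-section extends beyond the z = 4.2 cross-section by about 165.00 mm².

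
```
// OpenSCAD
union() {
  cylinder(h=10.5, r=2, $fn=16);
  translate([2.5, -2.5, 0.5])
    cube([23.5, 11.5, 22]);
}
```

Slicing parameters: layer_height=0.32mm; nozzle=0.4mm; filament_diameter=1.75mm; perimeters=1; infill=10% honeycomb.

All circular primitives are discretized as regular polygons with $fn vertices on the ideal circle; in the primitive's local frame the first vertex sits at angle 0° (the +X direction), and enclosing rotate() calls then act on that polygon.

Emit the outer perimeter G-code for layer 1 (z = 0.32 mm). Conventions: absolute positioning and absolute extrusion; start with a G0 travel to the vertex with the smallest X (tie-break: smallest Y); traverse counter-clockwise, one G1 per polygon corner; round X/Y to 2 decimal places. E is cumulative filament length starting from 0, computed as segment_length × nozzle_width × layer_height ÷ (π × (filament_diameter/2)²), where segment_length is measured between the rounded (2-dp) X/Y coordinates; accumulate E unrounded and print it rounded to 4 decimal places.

G0 X-2.00 Y0.00 Z0.32
G1 X-1.85 Y-0.77 E0.0417
G1 X-1.41 Y-1.41 E0.0831
G1 X-0.77 Y-1.85 E0.1244
G1 X0.00 Y-2.00 E0.1662
G1 X0.77 Y-1.85 E0.2079
G1 X1.41 Y-1.41 E0.2492
G1 X1.85 Y-0.77 E0.2906
G1 X2.00 Y0.00 E0.3323
G1 X1.85 Y0.77 E0.3741
G1 X1.41 Y1.41 E0.4154
G1 X0.77 Y1.85 E0.4567
G1 X0.00 Y2.00 E0.4985
G1 X-0.77 Y1.85 E0.5402
G1 X-1.41 Y1.41 E0.5815
G1 X-1.85 Y0.77 E0.6229
G1 X-2.00 Y0.00 E0.6646

At z = 0.32 mm: the r=2 cylinder contributes a regular 16-gon of circumradius 2; the cube at (2.5, -2.5) is not intersected at this z (z outside [0.5, 22.5]); Merging all regions: only the r=2 cylinder is present, so the union is just that shape — 1 connected region. The outline is a single polygon with 16 vertices. Extrusion per mm of travel: 0.4 × 0.32 / (π × 0.875²) = 0.053216. Accumulating E over each segment gives final E = 0.6646.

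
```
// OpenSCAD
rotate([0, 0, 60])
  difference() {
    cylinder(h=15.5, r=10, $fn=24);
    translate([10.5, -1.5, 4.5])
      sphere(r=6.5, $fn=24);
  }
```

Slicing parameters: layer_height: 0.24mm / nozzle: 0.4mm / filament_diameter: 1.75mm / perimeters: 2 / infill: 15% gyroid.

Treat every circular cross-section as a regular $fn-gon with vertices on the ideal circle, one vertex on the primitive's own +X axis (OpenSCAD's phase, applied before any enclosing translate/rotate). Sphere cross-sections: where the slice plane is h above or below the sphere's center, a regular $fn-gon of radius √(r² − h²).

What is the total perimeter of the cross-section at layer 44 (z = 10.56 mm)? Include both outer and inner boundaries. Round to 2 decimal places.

63.75 mm

At z = 10.56 mm: the r=10 cylinder contributes a regular 24-gon of circumradius 10 (perimeter = 2·24·10.000·sin(180°/24) = 62.65 mm); the r=6.5 sphere at (10.5, -1.5) slices to a regular 24-gon of circumradius 2.351 (√(r²−h²) with h=6.06 from center) (perimeter = 2·24·2.351·sin(180°/24) = 14.73 mm); After the difference (first − rest): starting from the r=10 cylinder, the r=6.5 sphere at (10.5, -1.5) partially overlaps it — only the 5.18 mm² overlap (of its 17.16 mm²) is removed, clipping the outline — boundary = 63.75 mm; (whole slice rotated 60° about Z — lengths, areas and connectivity unchanged). Overall, the cross-section is a single solid region. Total boundary length (outer) = 63.75 mm.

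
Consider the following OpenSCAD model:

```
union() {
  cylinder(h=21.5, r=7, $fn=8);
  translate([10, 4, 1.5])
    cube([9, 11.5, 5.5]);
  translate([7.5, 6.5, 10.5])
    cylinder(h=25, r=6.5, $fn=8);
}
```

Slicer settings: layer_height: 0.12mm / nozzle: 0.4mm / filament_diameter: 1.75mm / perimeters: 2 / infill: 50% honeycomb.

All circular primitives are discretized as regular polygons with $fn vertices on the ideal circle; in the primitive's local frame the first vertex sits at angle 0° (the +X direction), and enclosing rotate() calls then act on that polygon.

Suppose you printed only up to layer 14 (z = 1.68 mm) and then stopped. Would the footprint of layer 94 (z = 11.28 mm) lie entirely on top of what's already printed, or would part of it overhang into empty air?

part overhangs

Compare the two slices. At z = 1.68: the cylinder: section is a regular 8-gon, circumradius r=7 (area = (8/2)·7.000²·sin(360°/8) = 138.59 mm²); the 9×11.5 cube at (10, 4) contributes its full rectangle (area 103.50 mm²); the cylinder at (7.5, 6.5) is not intersected at this z (z outside [10.5, 35.5]); Merging all regions: the 2 present regions are separate (no shared area or edge), so areas and boundary lengths simply add and each stays a separate island — area = 242.09 mm². At z = 11.28: the cylinder: section is a regular 8-gon, circumradius r=7 (area = (8/2)·7.000²·sin(360°/8) = 138.59 mm²); the cube at (10, 4) does not reach this height (z outside [1.5, 7]); the r=6.5 cylinder at (7.5, 6.5) gives a regular 8-gon of circumradius 6.5 (constant along its height) (area = (8/2)·6.500²·sin(360°/8) = 119.50 mm²); Taking the union: the regions partially overlap — summed areas 258.09 mm² minus the doubly-counted overlap 15.54 mm² gives 242.55 mm² — area = 242.55 mm². Checking containment: at z = 11.28 the cross-section extends beyond the z = 1.68 cross-section by about 80.33 mm².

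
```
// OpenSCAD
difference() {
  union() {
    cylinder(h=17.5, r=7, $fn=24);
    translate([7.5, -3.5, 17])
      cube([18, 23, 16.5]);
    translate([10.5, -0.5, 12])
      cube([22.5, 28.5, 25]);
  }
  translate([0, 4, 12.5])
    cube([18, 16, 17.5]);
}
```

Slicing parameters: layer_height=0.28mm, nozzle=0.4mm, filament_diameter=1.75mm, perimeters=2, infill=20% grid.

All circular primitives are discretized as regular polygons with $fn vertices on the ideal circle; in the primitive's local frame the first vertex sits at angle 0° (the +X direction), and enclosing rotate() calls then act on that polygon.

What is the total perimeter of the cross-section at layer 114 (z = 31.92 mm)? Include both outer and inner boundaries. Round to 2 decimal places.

At z = 31.92 mm: the cylinder does not reach this height (z outside [0, 17.5]); the cube at (7.5, -3.5) is present — its section is the full 18×23 rectangle (perimeter 82.00 mm); the 22.5×28.5 cube at (10.5, -0.5) contributes its full rectangle (perimeter 102.00 mm); Merging all regions: the regions partially overlap (shared area 300.00 mm²), so the edge portions inside another operand are dropped and the merged outline is re-measured after clipping — boundary = 114.00 mm; the cube at (0, 4) is not intersected at this z (z outside [12.5, 30]); Subtracting the remaining from the first: none of the subtracted shapes is present at this height, so that combined region is unchanged — boundary = 114.00 mm. Overall, the cross-section is a single solid region. Total boundary length (outer) = 114.00 mm.

114.00 mm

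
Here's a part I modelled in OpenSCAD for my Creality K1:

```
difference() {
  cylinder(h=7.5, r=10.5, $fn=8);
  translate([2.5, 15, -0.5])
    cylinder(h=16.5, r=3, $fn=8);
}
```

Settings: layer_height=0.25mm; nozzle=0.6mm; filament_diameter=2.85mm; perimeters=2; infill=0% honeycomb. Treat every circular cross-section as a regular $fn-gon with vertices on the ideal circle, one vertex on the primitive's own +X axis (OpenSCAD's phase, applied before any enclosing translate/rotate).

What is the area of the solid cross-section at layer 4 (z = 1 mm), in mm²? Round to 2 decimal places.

At z = 1 mm: the r=10.5 cylinder contributes a regular 8-gon of circumradius 10.5 (area = (8/2)·10.500²·sin(360°/8) = 311.83 mm²); the r=3 cylinder at (2.5, 15) gives a regular 8-gon of circumradius 3 (constant along its height) (area = (8/2)·3.000²·sin(360°/8) = 25.46 mm²); Subtracting the remaining from the first: starting from the r=10.5 cylinder (311.83 mm²), the r=3 cylinder at (2.5, 15) misses the remaining region (no effect) — area = 311.83 mm². Overall, the cross-section is a single solid region. Net area = 311.83 mm².

311.83 mm²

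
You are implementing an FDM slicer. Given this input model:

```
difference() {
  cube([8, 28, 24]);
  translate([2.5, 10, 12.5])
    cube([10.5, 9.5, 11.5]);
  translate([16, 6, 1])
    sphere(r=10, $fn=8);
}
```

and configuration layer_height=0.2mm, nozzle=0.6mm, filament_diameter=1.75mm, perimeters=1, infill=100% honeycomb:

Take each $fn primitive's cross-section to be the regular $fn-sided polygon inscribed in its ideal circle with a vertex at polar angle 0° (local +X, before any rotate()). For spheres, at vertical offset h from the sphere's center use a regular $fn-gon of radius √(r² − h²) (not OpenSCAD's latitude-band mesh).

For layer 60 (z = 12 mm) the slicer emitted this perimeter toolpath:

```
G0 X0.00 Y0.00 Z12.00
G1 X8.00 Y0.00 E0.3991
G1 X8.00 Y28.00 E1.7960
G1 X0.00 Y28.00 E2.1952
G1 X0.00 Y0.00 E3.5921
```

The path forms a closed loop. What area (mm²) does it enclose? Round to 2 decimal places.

Apply the shoelace formula to the sequence of (X, Y) vertices; enclosed area = 224.00 mm².

224.00 mm²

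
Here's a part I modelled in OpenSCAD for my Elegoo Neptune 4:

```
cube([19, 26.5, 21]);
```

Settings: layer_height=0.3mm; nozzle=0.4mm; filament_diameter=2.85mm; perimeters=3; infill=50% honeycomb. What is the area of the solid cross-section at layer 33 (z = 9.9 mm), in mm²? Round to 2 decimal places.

At z = 9.9 mm: the cube is present — its section is the full 19×26.5 rectangle (area 503.50 mm²). Overall, the cross-section is a single solid region. Net area = 503.50 mm².

503.50 mm²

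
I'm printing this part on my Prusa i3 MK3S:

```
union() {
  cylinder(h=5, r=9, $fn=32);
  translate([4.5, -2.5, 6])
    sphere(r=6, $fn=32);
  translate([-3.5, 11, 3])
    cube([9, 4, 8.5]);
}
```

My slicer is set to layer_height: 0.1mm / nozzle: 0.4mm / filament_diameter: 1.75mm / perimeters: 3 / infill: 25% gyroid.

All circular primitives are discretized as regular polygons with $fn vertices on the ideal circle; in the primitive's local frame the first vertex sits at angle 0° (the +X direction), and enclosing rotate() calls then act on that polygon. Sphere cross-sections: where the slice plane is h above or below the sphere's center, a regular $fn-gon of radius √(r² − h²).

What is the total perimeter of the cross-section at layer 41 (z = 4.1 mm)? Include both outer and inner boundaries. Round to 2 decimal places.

At z = 4.1 mm: the r=9 cylinder contributes a regular 32-gon of circumradius 9 (perimeter = 2·32·9.000·sin(180°/32) = 56.46 mm); the sphere at (4.5, -2.5): section is a regular 32-gon, circumradius = √(r²−h²) = √(6²−1.9²) = 5.691 (perimeter = 2·32·5.691·sin(180°/32) = 35.70 mm); the 9×4 cube at (-3.5, 11) contributes its full rectangle (perimeter 26.00 mm); Merging all regions: the regions partially overlap (shared area 86.22 mm²), so the edge portions inside another operand are dropped and the merged outline is re-measured after clipping — boundary = 84.71 mm. Overall, the cross-section has 2 separate islands. Total boundary length (outer) = 84.71 mm.

84.71 mm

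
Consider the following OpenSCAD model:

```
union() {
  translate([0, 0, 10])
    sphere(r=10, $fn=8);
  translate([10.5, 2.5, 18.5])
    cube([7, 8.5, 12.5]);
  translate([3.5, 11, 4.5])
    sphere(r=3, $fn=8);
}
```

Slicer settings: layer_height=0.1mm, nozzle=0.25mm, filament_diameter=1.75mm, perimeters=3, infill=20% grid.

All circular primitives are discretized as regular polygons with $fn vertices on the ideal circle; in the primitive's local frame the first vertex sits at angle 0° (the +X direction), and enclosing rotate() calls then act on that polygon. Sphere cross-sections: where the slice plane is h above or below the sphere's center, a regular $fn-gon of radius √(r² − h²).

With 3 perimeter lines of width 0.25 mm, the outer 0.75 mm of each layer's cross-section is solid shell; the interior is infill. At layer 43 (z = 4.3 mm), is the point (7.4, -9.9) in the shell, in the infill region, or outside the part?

At z = 4.3 mm: the r=10 sphere slices to a regular 8-gon of circumradius 8.216 (√(r²−h²) with h=5.7 from center); the cube at (10.5, 2.5) is absent (z outside [18.5, 31]); the sphere at (3.5, 11): section is a regular 8-gon, circumradius = √(r²−h²) = √(3²−0.2²) = 2.993; Merging all regions: the 2 present regions are separate (no shared area or edge), so areas and boundary lengths simply add and each stays a separate island — 2 connected regions. Overall, the cross-section has 2 separate islands. The nearest boundary edge runs (5.81, -5.81)→(-0.00, -8.22); distance from the point to it = 4.39 mm. The point is not inside any of the regions above, so it lies outside the cross-section (4.39 mm from the nearest boundary).

outside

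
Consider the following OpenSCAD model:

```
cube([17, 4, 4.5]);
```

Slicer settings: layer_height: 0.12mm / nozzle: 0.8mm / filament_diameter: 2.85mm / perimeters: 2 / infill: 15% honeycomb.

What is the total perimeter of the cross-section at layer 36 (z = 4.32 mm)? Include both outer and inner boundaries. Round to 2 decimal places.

42.00 mm

At z = 4.32 mm: the cube (footprint 17×4) is included at this height (perimeter 42.00 mm). Overall, the cross-section is a single solid region. Total boundary length (outer) = 42.00 mm.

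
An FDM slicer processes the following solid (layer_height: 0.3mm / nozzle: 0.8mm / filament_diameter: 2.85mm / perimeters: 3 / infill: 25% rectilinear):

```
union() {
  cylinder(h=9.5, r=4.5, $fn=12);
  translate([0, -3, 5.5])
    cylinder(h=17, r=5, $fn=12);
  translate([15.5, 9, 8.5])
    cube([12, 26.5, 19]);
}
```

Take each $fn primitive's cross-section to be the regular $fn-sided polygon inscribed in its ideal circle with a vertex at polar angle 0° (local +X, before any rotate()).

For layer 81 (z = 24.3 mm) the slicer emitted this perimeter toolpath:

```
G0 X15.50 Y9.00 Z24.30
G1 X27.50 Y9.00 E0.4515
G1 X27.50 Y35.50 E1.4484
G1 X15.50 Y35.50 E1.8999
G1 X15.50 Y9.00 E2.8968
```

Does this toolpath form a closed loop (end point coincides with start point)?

Start point (G0): (15.50, 9.00). End point (last G1): the path returns to the start — closed.

yes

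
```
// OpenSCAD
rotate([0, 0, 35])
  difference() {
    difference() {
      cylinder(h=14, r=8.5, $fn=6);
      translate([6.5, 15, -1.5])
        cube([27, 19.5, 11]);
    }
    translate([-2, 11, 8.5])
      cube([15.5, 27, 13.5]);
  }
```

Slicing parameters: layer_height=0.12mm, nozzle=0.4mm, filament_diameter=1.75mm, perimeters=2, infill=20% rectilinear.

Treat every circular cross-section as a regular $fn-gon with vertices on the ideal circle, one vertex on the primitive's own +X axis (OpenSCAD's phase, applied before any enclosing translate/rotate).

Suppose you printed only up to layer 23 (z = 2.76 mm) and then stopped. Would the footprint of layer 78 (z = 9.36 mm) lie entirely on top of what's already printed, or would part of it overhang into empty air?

Compare the two slices. At z = 2.76: the cylinder: section is a regular 6-gon, circumradius r=8.5 (area = (6/2)·8.500²·sin(360°/6) = 187.71 mm²); the cube at (6.5, 15) (footprint 27×19.5) is included at this height (area 526.50 mm²); Subtracting the remaining from the first: starting from the r=8.5 cylinder (187.71 mm²), the 27×19.5 cube at (6.5, 15) misses the remaining region (no effect) — area = 187.71 mm²; the cube at (-2, 11) does not reach this height (z outside [8.5, 22]); Subtracting the remaining from the first: none of the subtracted shapes is present at this height, so the result so far is unchanged — area = 187.71 mm²; (rotated 35° about Z; rotation is an isometry so areas/perimeters/island counts are preserved). At z = 9.36: the cylinder: section is a regular 6-gon, circumradius r=8.5 (area = (6/2)·8.500²·sin(360°/6) = 187.71 mm²); the cube at (6.5, 15) (footprint 27×19.5) is included at this height (area 526.50 mm²); Subtracting the remaining from the first: starting from the r=8.5 cylinder (187.71 mm²), the 27×19.5 cube at (6.5, 15) misses the remaining region (no effect) — area = 187.71 mm²; the cube at (-2, 11) is present — its section is the full 15.5×27 rectangle (area 418.50 mm²); Taking the first minus the rest: starting from the result so far (187.71 mm²), the 15.5×27 cube at (-2, 11) misses the remaining region (no effect) — area = 187.71 mm²; (rotated 35° about Z; rotation is an isometry so areas/perimeters/island counts are preserved). Checking containment: the cross-section at z = 9.36 is a subset of the cross-section at z = 2.76.

entirely on top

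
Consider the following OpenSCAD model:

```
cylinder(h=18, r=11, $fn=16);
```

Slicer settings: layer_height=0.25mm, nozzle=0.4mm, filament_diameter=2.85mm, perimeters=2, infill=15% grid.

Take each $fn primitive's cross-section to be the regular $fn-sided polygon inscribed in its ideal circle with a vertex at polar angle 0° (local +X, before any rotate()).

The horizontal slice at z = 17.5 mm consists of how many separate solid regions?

1

At z = 17.5 mm: the r=11 cylinder contributes a regular 16-gon of circumradius 11. The result has 1 disconnected region.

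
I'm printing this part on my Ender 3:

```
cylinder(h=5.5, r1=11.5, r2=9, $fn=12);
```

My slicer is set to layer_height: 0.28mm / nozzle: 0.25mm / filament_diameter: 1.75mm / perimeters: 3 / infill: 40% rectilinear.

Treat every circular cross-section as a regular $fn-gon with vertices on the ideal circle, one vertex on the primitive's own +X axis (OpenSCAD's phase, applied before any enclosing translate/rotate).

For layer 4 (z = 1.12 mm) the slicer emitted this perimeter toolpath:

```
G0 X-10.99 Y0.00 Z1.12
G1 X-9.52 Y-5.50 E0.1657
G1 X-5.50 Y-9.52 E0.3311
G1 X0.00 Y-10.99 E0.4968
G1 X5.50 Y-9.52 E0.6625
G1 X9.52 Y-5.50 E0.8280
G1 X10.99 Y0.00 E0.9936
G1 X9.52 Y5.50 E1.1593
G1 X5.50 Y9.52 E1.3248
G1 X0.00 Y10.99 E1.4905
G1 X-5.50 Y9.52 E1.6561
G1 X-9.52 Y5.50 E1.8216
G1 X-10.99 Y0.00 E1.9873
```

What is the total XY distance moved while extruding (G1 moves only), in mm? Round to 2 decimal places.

68.29 mm

Sum the Euclidean lengths of each G1 segment: total = 68.29 mm.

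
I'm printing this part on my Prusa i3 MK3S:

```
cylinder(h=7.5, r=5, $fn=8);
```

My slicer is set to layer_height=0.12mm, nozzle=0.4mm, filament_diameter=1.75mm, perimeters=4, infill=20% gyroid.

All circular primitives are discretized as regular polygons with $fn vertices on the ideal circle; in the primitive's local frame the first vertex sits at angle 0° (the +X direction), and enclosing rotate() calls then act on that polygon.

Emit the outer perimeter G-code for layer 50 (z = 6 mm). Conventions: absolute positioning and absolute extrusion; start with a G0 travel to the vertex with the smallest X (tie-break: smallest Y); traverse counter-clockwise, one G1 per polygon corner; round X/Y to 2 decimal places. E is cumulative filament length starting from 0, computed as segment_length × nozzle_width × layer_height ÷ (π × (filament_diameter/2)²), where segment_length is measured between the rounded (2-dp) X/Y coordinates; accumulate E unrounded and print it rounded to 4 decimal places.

At z = 6 mm: the r=5 cylinder gives a regular 8-gon of circumradius 5 (constant along its height). The outline is a single polygon with 8 vertices. Extrusion per mm of travel: 0.4 × 0.12 / (π × 0.875²) = 0.019956. Accumulating E over each segment gives final E = 0.6113.

G0 X-5.00 Y0.00 Z6.00
G1 X-3.54 Y-3.54 E0.0764
G1 X0.00 Y-5.00 E0.1528
G1 X3.54 Y-3.54 E0.2293
G1 X5.00 Y0.00 E0.3057
G1 X3.54 Y3.54 E0.3821
G1 X0.00 Y5.00 E0.4585
G1 X-3.54 Y3.54 E0.5349
G1 X-5.00 Y0.00 E0.6113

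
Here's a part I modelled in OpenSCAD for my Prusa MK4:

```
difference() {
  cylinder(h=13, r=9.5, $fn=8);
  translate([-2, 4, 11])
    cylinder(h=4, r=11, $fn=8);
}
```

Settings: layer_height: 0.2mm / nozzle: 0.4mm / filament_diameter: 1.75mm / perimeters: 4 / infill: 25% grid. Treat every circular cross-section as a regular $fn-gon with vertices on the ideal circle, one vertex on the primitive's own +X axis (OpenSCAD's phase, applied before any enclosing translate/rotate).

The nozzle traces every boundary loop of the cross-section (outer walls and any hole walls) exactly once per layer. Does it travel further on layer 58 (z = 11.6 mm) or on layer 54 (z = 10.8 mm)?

layer 54 (z = 10.8 mm)

Layer 58 (z = 11.6): the cylinder: section is a regular 8-gon, circumradius r=9.5 (perimeter = 2·8·9.500·sin(180°/8) = 58.17 mm); the r=11 cylinder at (-2, 4) contributes a regular 8-gon of circumradius 11 (perimeter = 2·8·11.000·sin(180°/8) = 67.35 mm); After the difference (first − rest): starting from the r=9.5 cylinder, the r=11 cylinder at (-2, 4) partially overlaps it — only the 206.76 mm² overlap (of its 342.24 mm²) is removed, clipping the outline — boundary = 48.15 mm. So its perimeter = 48.15 mm. Layer 54 (z = 10.8): the cylinder: section is a regular 8-gon, circumradius r=9.5 (perimeter = 2·8·9.500·sin(180°/8) = 58.17 mm); the cylinder at (-2, 4) is absent (z outside [11, 15]); After the difference (first − rest): none of the subtracted shapes is present at this height, so the r=9.5 cylinder is unchanged — boundary = 58.17 mm. So its perimeter = 58.17 mm. Layer 54 is larger (58.17 vs 48.15 mm).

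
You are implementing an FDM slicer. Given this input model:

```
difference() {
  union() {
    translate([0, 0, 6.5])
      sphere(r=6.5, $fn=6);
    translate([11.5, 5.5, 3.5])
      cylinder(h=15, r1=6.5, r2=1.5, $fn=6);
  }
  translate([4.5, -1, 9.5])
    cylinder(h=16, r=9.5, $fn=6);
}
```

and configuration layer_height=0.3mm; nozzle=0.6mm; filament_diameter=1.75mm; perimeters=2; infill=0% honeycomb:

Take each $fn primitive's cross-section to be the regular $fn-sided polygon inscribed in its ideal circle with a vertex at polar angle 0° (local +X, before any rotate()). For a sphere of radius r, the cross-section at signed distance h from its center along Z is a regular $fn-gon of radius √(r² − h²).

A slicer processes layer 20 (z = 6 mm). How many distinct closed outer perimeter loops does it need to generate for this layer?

2

At z = 6 mm: the sphere: section is a regular 6-gon, circumradius = √(r²−h²) = √(6.5²−0.5²) = 6.481; the cone at (11.5, 5.5) contributes a regular 6-gon of circumradius 5.667 (interpolated between r1=6.5 and r2=1.5 at t=0.167); Combining (union): the 2 present regions are separate (no shared area or edge), so areas and boundary lengths simply add and each stays a separate island — 2 connected regions; the cylinder at (4.5, -1) is absent (z outside [9.5, 25.5]); Taking the first minus the rest: none of the subtracted shapes is present at this height, so that combined region is unchanged — 2 connected regions. The result has 2 disconnected regions.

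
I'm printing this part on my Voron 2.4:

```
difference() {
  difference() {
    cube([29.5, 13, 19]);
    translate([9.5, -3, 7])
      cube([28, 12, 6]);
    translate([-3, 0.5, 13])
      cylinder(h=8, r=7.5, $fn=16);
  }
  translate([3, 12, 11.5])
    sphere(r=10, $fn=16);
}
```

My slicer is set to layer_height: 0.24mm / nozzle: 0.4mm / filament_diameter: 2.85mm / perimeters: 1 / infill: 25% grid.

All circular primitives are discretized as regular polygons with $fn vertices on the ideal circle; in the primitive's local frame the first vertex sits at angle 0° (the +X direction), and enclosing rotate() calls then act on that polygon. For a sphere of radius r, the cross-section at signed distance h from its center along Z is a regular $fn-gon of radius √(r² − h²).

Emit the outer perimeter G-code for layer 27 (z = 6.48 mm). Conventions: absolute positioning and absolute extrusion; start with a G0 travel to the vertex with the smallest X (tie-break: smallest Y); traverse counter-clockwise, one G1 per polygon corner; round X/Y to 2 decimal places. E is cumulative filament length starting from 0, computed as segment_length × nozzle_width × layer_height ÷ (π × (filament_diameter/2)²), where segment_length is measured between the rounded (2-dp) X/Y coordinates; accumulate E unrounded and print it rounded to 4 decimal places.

G0 X0.00 Y0.00 Z6.48
G1 X29.50 Y0.00 E0.4439
G1 X29.50 Y13.00 E0.6396
G1 X11.45 Y13.00 E0.9112
G1 X11.65 Y12.00 E0.9265
G1 X10.99 Y8.69 E0.9773
G1 X9.12 Y5.88 E1.0281
G1 X6.31 Y4.01 E1.0789
G1 X3.00 Y3.35 E1.1297
G1 X0.00 Y3.95 E1.1757
G1 X0.00 Y0.00 E1.2352

At z = 6.48 mm: the cube is present — its section is the full 29.5×13 rectangle; the cube at (9.5, -3) does not reach this height (z outside [7, 13]); the cylinder at (-3, 0.5) does not reach this height (z outside [13, 21]); After the difference (first − rest): none of the subtracted shapes is present at this height, so the 29.5×13 cube is unchanged — 1 connected region; the r=10 sphere at (3, 12) contributes a regular 16-gon of circumradius √(10²−5.02²) = 8.649; Taking the first minus the rest: starting from the result so far, the r=10 sphere at (3, 12) partially overlaps it — only the 93.85 mm² overlap (of its 229.00 mm²) is removed, clipping the outline — 1 connected region. The outline is a single polygon with 10 vertices. Extrusion per mm of travel: 0.4 × 0.24 / (π × 1.425²) = 0.015048. Accumulating E over each segment gives final E = 1.2352.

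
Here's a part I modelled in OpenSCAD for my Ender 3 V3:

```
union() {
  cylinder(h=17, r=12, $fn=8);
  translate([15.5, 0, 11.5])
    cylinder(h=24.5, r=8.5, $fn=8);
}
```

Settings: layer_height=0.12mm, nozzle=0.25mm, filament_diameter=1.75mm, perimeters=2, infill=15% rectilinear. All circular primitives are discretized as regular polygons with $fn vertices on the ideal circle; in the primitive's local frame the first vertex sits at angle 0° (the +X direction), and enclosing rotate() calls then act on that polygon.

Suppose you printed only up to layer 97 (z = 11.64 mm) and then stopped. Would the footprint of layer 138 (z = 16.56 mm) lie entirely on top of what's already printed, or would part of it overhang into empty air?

entirely on top

Compare the two slices. At z = 11.64: the cylinder: section is a regular 8-gon, circumradius r=12 (area = (8/2)·12.000²·sin(360°/8) = 407.29 mm²); the r=8.5 cylinder at (15.5, 0) contributes a regular 8-gon of circumradius 8.5 (area = (8/2)·8.500²·sin(360°/8) = 204.35 mm²); Combining (union): the regions partially overlap — summed areas 611.65 mm² minus the doubly-counted overlap 30.18 mm² gives 581.47 mm² — area = 581.47 mm². At z = 16.56: the r=12 cylinder gives a regular 8-gon of circumradius 12 (constant along its height) (area = (8/2)·12.000²·sin(360°/8) = 407.29 mm²); the r=8.5 cylinder at (15.5, 0) gives a regular 8-gon of circumradius 8.5 (constant along its height) (area = (8/2)·8.500²·sin(360°/8) = 204.35 mm²); Combining (union): the regions partially overlap — summed areas 611.65 mm² minus the doubly-counted overlap 30.18 mm² gives 581.47 mm² — area = 581.47 mm². Checking containment: the cross-section at z = 16.56 is a subset of the cross-section at z = 11.64.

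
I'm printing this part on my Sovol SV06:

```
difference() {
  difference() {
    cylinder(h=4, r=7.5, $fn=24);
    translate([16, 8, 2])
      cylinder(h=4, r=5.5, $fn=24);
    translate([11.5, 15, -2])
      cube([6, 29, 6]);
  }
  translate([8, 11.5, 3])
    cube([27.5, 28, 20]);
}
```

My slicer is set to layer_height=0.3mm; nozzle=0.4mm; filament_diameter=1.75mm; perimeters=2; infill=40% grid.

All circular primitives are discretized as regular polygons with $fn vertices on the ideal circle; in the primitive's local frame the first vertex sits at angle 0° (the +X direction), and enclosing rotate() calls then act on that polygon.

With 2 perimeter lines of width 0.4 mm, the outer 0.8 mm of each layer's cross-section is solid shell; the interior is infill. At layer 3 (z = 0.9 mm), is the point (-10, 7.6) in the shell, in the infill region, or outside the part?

At z = 0.9 mm: the r=7.5 cylinder gives a regular 24-gon of circumradius 7.5 (constant along its height); the cylinder at (16, 8) is not intersected at this z (z outside [2, 6]); the cube at (11.5, 15) is present — its section is the full 6×29 rectangle; Taking the first minus the rest: starting from the r=7.5 cylinder, the 6×29 cube at (11.5, 15) misses the remaining region (no effect) — 1 connected region; the cube at (8, 11.5) is absent (z outside [3, 23]); Taking the first minus the rest: none of the subtracted shapes is present at this height, so that combined region is unchanged — 1 connected region. Overall, the cross-section is a single solid region. The nearest boundary edge runs (-6.50, 3.75)→(-5.30, 5.30); distance from the point to it = 5.12 mm. The point is not inside any of the regions above, so it lies outside the cross-section (5.12 mm from the nearest boundary).

outside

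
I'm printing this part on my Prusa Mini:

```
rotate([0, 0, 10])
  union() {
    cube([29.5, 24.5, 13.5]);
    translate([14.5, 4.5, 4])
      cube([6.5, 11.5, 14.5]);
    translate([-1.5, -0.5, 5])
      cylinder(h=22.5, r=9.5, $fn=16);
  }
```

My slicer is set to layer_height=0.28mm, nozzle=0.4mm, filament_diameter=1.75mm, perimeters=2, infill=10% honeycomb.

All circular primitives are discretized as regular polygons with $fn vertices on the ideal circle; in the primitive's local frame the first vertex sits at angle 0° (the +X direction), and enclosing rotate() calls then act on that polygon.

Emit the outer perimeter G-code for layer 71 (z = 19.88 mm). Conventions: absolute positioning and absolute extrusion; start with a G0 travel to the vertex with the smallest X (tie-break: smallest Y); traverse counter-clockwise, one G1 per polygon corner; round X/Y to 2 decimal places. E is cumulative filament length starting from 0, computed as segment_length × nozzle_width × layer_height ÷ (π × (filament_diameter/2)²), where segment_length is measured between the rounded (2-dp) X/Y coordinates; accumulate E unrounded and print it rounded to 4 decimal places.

At z = 19.88 mm: the cube is not intersected at this z (z outside [0, 13.5]); the cube at (14.5, 4.5) is absent (z outside [4, 18.5]); the cylinder at (-1.5, -0.5): section is a regular 16-gon, circumradius r=9.5; Merging all regions: only the r=9.5 cylinder at (-1.5, -0.5) is present, so the union is just that shape — 1 connected region; (whole slice rotated 10° about Z — lengths, areas and connectivity unchanged). The outline is a single polygon with 16 vertices. Extrusion per mm of travel: 0.4 × 0.28 / (π × 0.875²) = 0.046564. Accumulating E over each segment gives final E = 2.7616.

G0 X-10.75 Y-2.40 Z19.88
G1 X-9.40 Y-5.86 E0.1729
G1 X-6.84 Y-8.53 E0.3452
G1 X-3.45 Y-10.03 E0.5178
G1 X0.26 Y-10.11 E0.6906
G1 X3.71 Y-8.77 E0.8629
G1 X6.39 Y-6.20 E1.0358
G1 X7.88 Y-2.81 E1.2083
G1 X7.97 Y0.90 E1.3811
G1 X6.62 Y4.35 E1.5536
G1 X4.06 Y7.03 E1.7261
G1 X0.67 Y8.52 E1.8986
G1 X-3.04 Y8.60 E2.0714
G1 X-6.49 Y7.26 E2.2437
G1 X-9.17 Y4.70 E2.4163
G1 X-10.67 Y1.30 E2.5893
G1 X-10.75 Y-2.40 E2.7616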